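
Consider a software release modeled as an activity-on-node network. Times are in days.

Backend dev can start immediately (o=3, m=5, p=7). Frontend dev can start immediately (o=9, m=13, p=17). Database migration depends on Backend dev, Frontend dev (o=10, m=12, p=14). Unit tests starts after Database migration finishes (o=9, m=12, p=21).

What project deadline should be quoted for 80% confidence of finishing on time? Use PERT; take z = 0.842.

40.1 days

te_Backend dev = (3 + 4·5 + 7)/6 = 30/6 = 5; σ²_Backend dev = ((7−3)/6)² = 0.444
te_Frontend dev = (9 + 4·13 + 17)/6 = 78/6 = 13; σ²_Frontend dev = ((17−9)/6)² = 1.778
te_Database migration = (10 + 4·12 + 14)/6 = 72/6 = 12; σ²_Database migration = ((14−10)/6)² = 0.444
te_Unit tests = (9 + 4·12 + 21)/6 = 78/6 = 13; σ²_Unit tests = ((21−9)/6)² = 4.000

Forward pass:
ES_Backend dev = 0; EF_Backend dev = 5
ES_Frontend dev = 0; EF_Frontend dev = 13
ES_Database migration = max(EF_Backend dev=5, EF_Frontend dev=13) = 13; EF_Database migration = 13+12 = 25
ES_Unit tests = 25; EF_Unit tests = 25+13 = 38
Expected project duration μ = 38 days. Critical path: Frontend dev → Database migration → Unit tests.

Variance along critical path = 1.778 + 0.444 + 4.000 = 6.222; σ = 2.494 days.
D = μ + z·σ = 38 + 0.842·2.494 = 40.1 days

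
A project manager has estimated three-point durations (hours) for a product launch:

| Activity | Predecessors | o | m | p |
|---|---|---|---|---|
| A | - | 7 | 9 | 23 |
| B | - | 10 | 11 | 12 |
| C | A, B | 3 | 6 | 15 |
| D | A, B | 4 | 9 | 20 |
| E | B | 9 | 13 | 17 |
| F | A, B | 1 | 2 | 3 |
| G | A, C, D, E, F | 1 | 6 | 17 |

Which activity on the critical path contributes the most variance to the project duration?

te_A = (7 + 4·9 + 23)/6 = 66/6 = 11; σ²_A = ((23−7)/6)² = 7.111
te_B = (10 + 4·11 + 12)/6 = 66/6 = 11; σ²_B = ((12−10)/6)² = 0.111
te_C = (3 + 4·6 + 15)/6 = 42/6 = 7; σ²_C = ((15−3)/6)² = 4.000
te_D = (4 + 4·9 + 20)/6 = 60/6 = 10; σ²_D = ((20−4)/6)² = 7.111
te_E = (9 + 4·13 + 17)/6 = 78/6 = 13; σ²_E = ((17−9)/6)² = 1.778
te_F = (1 + 4·2 + 3)/6 = 12/6 = 2; σ²_F = ((3−1)/6)² = 0.111
te_G = (1 + 4·6 + 17)/6 = 42/6 = 7; σ²_G = ((17−1)/6)² = 7.111

Forward pass:
ES_A = 0; EF_A = 11
ES_B = 0; EF_B = 11
ES_C = max(EF_A=11, EF_B=11) = 11; EF_C = 11+7 = 18
ES_D = max(EF_A=11, EF_B=11) = 11; EF_D = 11+10 = 21
ES_E = 11; EF_E = 11+13 = 24
ES_F = max(EF_A=11, EF_B=11) = 11; EF_F = 11+2 = 13
ES_G = max(EF_A=11, EF_C=18, EF_D=21, EF_E=24, EF_F=13) = 24; EF_G = 24+7 = 31
Expected project duration μ = 31 hours. Critical path: B → E → G.

Variances on critical path: σ²_B=0.111, σ²_E=1.778, σ²_G=7.111.
Largest is σ²_G = 7.111.

G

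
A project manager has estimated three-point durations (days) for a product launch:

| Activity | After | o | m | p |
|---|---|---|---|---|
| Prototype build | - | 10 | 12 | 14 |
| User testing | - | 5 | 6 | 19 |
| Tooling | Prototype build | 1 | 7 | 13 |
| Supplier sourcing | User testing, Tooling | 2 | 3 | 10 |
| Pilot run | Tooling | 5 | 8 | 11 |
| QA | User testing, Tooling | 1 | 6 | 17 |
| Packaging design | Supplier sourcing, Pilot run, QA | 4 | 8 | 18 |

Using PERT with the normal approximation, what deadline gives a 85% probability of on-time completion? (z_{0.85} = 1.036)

te_Prototype build = (10 + 4·12 + 14)/6 = 72/6 = 12; σ²_Prototype build = ((14−10)/6)² = 0.444
te_User testing = (5 + 4·6 + 19)/6 = 48/6 = 8; σ²_User testing = ((19−5)/6)² = 5.444
te_Tooling = (1 + 4·7 + 13)/6 = 42/6 = 7; σ²_Tooling = ((13−1)/6)² = 4.000
te_Supplier sourcing = (2 + 4·3 + 10)/6 = 24/6 = 4; σ²_Supplier sourcing = ((10−2)/6)² = 1.778
te_Pilot run = (5 + 4·8 + 11)/6 = 48/6 = 8; σ²_Pilot run = ((11−5)/6)² = 1.000
te_QA = (1 + 4·6 + 17)/6 = 42/6 = 7; σ²_QA = ((17−1)/6)² = 7.111
te_Packaging design = (4 + 4·8 + 18)/6 = 54/6 = 9; σ²_Packaging design = ((18−4)/6)² = 5.444

Forward pass:
ES_Prototype build = 0; EF_Prototype build = 12
ES_User testing = 0; EF_User testing = 8
ES_Tooling = 12; EF_Tooling = 12+7 = 19
ES_Supplier sourcing = max(EF_User testing=8, EF_Tooling=19) = 19; EF_Supplier sourcing = 19+4 = 23
ES_Pilot run = 19; EF_Pilot run = 19+8 = 27
ES_QA = max(EF_User testing=8, EF_Tooling=19) = 19; EF_QA = 19+7 = 26
ES_Packaging design = max(EF_Supplier sourcing=23, EF_Pilot run=27, EF_QA=26) = 27; EF_Packaging design = 27+9 = 36
Expected project duration μ = 36 days. Critical path: Prototype build → Tooling → Pilot run → Packaging design.

Variance along critical path = 0.444 + 4.000 + 1.000 + 5.444 = 10.889; σ = 3.300 days.
D = μ + z·σ = 36 + 1.036·3.300 = 39.4 days

39.4 days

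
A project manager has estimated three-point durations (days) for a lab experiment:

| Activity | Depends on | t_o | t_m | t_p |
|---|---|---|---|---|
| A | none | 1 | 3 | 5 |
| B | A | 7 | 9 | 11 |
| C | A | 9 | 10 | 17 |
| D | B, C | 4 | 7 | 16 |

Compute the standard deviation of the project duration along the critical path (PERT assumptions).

te_A = (1 + 4·3 + 5)/6 = 18/6 = 3; σ²_A = ((5−1)/6)² = 0.444
te_B = (7 + 4·9 + 11)/6 = 54/6 = 9; σ²_B = ((11−7)/6)² = 0.444
te_C = (9 + 4·10 + 17)/6 = 66/6 = 11; σ²_C = ((17−9)/6)² = 1.778
te_D = (4 + 4·7 + 16)/6 = 48/6 = 8; σ²_D = ((16−4)/6)² = 4.000

Forward pass:
ES_A = 0; EF_A = 3
ES_B = 3; EF_B = 3+9 = 12
ES_C = 3; EF_C = 3+11 = 14
ES_D = max(EF_B=12, EF_C=14) = 14; EF_D = 14+8 = 22
Expected project duration μ = 22 days. Critical path: A → C → D.

Variance along critical path = 0.444 + 1.778 + 4.000 = 6.222
σ = √6.222 = 2.494 days

2.49 days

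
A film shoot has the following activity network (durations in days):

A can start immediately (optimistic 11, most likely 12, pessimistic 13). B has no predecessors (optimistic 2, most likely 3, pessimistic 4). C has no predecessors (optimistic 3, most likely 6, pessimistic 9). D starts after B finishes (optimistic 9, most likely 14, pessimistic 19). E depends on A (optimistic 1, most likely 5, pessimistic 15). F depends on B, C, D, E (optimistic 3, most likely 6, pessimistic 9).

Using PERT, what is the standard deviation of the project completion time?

te_A = (11 + 4·12 + 13)/6 = 72/6 = 12; σ²_A = ((13−11)/6)² = 0.111
te_B = (2 + 4·3 + 4)/6 = 18/6 = 3; σ²_B = ((4−2)/6)² = 0.111
te_C = (3 + 4·6 + 9)/6 = 36/6 = 6; σ²_C = ((9−3)/6)² = 1.000
te_D = (9 + 4·14 + 19)/6 = 84/6 = 14; σ²_D = ((19−9)/6)² = 2.778
te_E = (1 + 4·5 + 15)/6 = 36/6 = 6; σ²_E = ((15−1)/6)² = 5.444
te_F = (3 + 4·6 + 9)/6 = 36/6 = 6; σ²_F = ((9−3)/6)² = 1.000

Forward pass:
ES_A = 0; EF_A = 12
ES_B = 0; EF_B = 3
ES_C = 0; EF_C = 6
ES_D = 3; EF_D = 3+14 = 17
ES_E = 12; EF_E = 12+6 = 18
ES_F = max(EF_B=3, EF_C=6, EF_D=17, EF_E=18) = 18; EF_F = 18+6 = 24
Expected project duration μ = 24 days. Critical path: A → E → F.

Variance along critical path = 0.111 + 5.444 + 1.000 = 6.556
σ = √6.556 = 2.560 days

2.56 days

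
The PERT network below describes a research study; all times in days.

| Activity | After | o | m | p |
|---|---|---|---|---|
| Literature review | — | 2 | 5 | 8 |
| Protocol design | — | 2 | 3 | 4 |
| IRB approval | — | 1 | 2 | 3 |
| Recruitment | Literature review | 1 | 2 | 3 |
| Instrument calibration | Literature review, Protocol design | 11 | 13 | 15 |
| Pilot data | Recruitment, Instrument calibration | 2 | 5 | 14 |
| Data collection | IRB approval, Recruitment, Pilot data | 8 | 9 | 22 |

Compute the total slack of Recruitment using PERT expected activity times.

te_Literature review = (2 + 4·5 + 8)/6 = 30/6 = 5
te_Protocol design = (2 + 4·3 + 4)/6 = 18/6 = 3
te_IRB approval = (1 + 4·2 + 3)/6 = 12/6 = 2
te_Recruitment = (1 + 4·2 + 3)/6 = 12/6 = 2
te_Instrument calibration = (11 + 4·13 + 15)/6 = 78/6 = 13
te_Pilot data = (2 + 4·5 + 14)/6 = 36/6 = 6
te_Data collection = (8 + 4·9 + 22)/6 = 66/6 = 11

Forward pass:
ES_Literature review = 0; EF_Literature review = 5
ES_Protocol design = 0; EF_Protocol design = 3
ES_IRB approval = 0; EF_IRB approval = 2
ES_Recruitment = 5; EF_Recruitment = 5+2 = 7
ES_Instrument calibration = max(EF_Literature review=5, EF_Protocol design=3) = 5; EF_Instrument calibration = 5+13 = 18
ES_Pilot data = max(EF_Recruitment=7, EF_Instrument calibration=18) = 18; EF_Pilot data = 18+6 = 24
ES_Data collection = max(EF_IRB approval=2, EF_Recruitment=7, EF_Pilot data=24) = 24; EF_Data collection = 24+11 = 35
Expected project duration μ = 35 days. Critical path: Literature review → Instrument calibration → Pilot data → Data collection.

Backward pass:
LF_Data collection = 35; LS_Data collection = 35−11 = 24
LF_Pilot data = LS_Data collection = 24; LS_Pilot data = 24−6 = 18
LF_Instrument calibration = LS_Pilot data = 18; LS_Instrument calibration = 18−13 = 5
LF_Recruitment = min(LS_Pilot data=18, LS_Data collection=24) = 18; LS_Recruitment = 18−2 = 16
LF_IRB approval = LS_Data collection = 24; LS_IRB approval = 24−2 = 22
LF_Protocol design = LS_Instrument calibration = 5; LS_Protocol design = 5−3 = 2
LF_Literature review = min(LS_Recruitment=16, LS_Instrument calibration=5) = 5; LS_Literature review = 5−5 = 0
Slack_Recruitment = LS_Recruitment − ES_Recruitment = 16 − 5 = 11

11 days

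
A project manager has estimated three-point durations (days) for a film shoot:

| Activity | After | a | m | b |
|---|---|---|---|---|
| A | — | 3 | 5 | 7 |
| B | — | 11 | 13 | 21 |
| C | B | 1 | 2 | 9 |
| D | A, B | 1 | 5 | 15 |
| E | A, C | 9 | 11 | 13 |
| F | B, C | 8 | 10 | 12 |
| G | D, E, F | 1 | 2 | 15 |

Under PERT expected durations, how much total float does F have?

te_A = (3 + 4·5 + 7)/6 = 30/6 = 5
te_B = (11 + 4·13 + 21)/6 = 84/6 = 14
te_C = (1 + 4·2 + 9)/6 = 18/6 = 3
te_D = (1 + 4·5 + 15)/6 = 36/6 = 6
te_E = (9 + 4·11 + 13)/6 = 66/6 = 11
te_F = (8 + 4·10 + 12)/6 = 60/6 = 10
te_G = (1 + 4·2 + 15)/6 = 24/6 = 4

Forward pass:
ES_A = 0; EF_A = 5
ES_B = 0; EF_B = 14
ES_C = 14; EF_C = 14+3 = 17
ES_D = max(EF_A=5, EF_B=14) = 14; EF_D = 14+6 = 20
ES_E = max(EF_A=5, EF_C=17) = 17; EF_E = 17+11 = 28
ES_F = max(EF_B=14, EF_C=17) = 17; EF_F = 17+10 = 27
ES_G = max(EF_D=20, EF_E=28, EF_F=27) = 28; EF_G = 28+4 = 32
Expected project duration μ = 32 days. Critical path: B → C → E → G.

Backward pass:
LF_G = 32; LS_G = 32−4 = 28
LF_F = LS_G = 28; LS_F = 28−10 = 18
LF_E = LS_G = 28; LS_E = 28−11 = 17
LF_D = LS_G = 28; LS_D = 28−6 = 22
LF_C = min(LS_E=17, LS_F=18) = 17; LS_C = 17−3 = 14
LF_B = min(LS_C=14, LS_D=22, LS_F=18) = 14; LS_B = 14−14 = 0
LF_A = min(LS_D=22, LS_E=17) = 17; LS_A = 17−5 = 12
Slack_F = LS_F − ES_F = 18 − 17 = 1

1 days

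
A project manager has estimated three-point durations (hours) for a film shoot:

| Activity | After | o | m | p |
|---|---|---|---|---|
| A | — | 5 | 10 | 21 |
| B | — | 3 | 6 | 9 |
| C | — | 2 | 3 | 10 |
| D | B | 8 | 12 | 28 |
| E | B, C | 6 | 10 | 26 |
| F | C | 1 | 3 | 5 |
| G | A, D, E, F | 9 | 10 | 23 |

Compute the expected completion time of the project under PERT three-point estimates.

32 hours

te_A = (5 + 4·10 + 21)/6 = 66/6 = 11
te_B = (3 + 4·6 + 9)/6 = 36/6 = 6
te_C = (2 + 4·3 + 10)/6 = 24/6 = 4
te_D = (8 + 4·12 + 28)/6 = 84/6 = 14
te_E = (6 + 4·10 + 26)/6 = 72/6 = 12
te_F = (1 + 4·3 + 5)/6 = 18/6 = 3
te_G = (9 + 4·10 + 23)/6 = 72/6 = 12

Forward pass:
ES_A = 0; EF_A = 11
ES_B = 0; EF_B = 6
ES_C = 0; EF_C = 4
ES_D = 6; EF_D = 6+14 = 20
ES_E = max(EF_B=6, EF_C=4) = 6; EF_E = 6+12 = 18
ES_F = 4; EF_F = 4+3 = 7
ES_G = max(EF_A=11, EF_D=20, EF_E=18, EF_F=7) = 20; EF_G = 20+12 = 32
Expected project duration μ = 32 hours. Critical path: B → D → G.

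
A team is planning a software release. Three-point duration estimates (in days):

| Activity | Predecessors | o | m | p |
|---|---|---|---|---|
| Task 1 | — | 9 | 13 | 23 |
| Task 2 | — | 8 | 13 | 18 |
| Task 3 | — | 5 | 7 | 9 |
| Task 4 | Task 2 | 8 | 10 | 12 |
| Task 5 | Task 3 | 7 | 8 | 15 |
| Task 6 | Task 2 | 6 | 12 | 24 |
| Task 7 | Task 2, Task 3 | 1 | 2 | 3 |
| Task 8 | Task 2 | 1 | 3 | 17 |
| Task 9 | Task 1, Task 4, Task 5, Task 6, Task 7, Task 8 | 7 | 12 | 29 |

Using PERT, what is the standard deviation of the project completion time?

5.02 days

te_Task 1 = (9 + 4·13 + 23)/6 = 84/6 = 14; σ²_Task 1 = ((23−9)/6)² = 5.444
te_Task 2 = (8 + 4·13 + 18)/6 = 78/6 = 13; σ²_Task 2 = ((18−8)/6)² = 2.778
te_Task 3 = (5 + 4·7 + 9)/6 = 42/6 = 7; σ²_Task 3 = ((9−5)/6)² = 0.444
te_Task 4 = (8 + 4·10 + 12)/6 = 60/6 = 10; σ²_Task 4 = ((12−8)/6)² = 0.444
te_Task 5 = (7 + 4·8 + 15)/6 = 54/6 = 9; σ²_Task 5 = ((15−7)/6)² = 1.778
te_Task 6 = (6 + 4·12 + 24)/6 = 78/6 = 13; σ²_Task 6 = ((24−6)/6)² = 9.000
te_Task 7 = (1 + 4·2 + 3)/6 = 12/6 = 2; σ²_Task 7 = ((3−1)/6)² = 0.111
te_Task 8 = (1 + 4·3 + 17)/6 = 30/6 = 5; σ²_Task 8 = ((17−1)/6)² = 7.111
te_Task 9 = (7 + 4·12 + 29)/6 = 84/6 = 14; σ²_Task 9 = ((29−7)/6)² = 13.444

Forward pass:
ES_Task 1 = 0; EF_Task 1 = 14
ES_Task 2 = 0; EF_Task 2 = 13
ES_Task 3 = 0; EF_Task 3 = 7
ES_Task 4 = 13; EF_Task 4 = 13+10 = 23
ES_Task 5 = 7; EF_Task 5 = 7+9 = 16
ES_Task 6 = 13; EF_Task 6 = 13+13 = 26
ES_Task 7 = max(EF_Task 2=13, EF_Task 3=7) = 13; EF_Task 7 = 13+2 = 15
ES_Task 8 = 13; EF_Task 8 = 13+5 = 18
ES_Task 9 = max(EF_Task 1=14, EF_Task 4=23, EF_Task 5=16, EF_Task 6=26, EF_Task 7=15, EF_Task 8=18) = 26; EF_Task 9 = 26+14 = 40
Expected project duration μ = 40 days. Critical path: Task 2 → Task 6 → Task 9.

Variance along critical path = 2.778 + 9.000 + 13.444 = 25.222
σ = √25.222 = 5.022 days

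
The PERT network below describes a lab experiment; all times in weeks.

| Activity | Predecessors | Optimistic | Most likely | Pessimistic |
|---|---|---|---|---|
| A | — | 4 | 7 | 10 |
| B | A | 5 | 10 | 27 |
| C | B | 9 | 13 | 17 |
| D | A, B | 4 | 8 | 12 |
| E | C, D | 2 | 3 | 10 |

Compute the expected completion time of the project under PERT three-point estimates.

te_A = (4 + 4·7 + 10)/6 = 42/6 = 7
te_B = (5 + 4·10 + 27)/6 = 72/6 = 12
te_C = (9 + 4·13 + 17)/6 = 78/6 = 13
te_D = (4 + 4·8 + 12)/6 = 48/6 = 8
te_E = (2 + 4·3 + 10)/6 = 24/6 = 4

Forward pass:
ES_A = 0; EF_A = 7
ES_B = 7; EF_B = 7+12 = 19
ES_C = 19; EF_C = 19+13 = 32
ES_D = max(EF_A=7, EF_B=19) = 19; EF_D = 19+8 = 27
ES_E = max(EF_C=32, EF_D=27) = 32; EF_E = 32+4 = 36
Expected project duration μ = 36 weeks. Critical path: A → B → C → E.

36 weeks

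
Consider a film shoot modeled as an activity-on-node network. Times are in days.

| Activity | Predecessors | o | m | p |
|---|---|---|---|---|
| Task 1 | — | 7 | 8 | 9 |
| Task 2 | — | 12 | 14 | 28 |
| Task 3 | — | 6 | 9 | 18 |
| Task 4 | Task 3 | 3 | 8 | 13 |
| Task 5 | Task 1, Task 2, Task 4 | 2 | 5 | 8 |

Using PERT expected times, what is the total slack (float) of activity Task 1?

te_Task 1 = (7 + 4·8 + 9)/6 = 48/6 = 8
te_Task 2 = (12 + 4·14 + 28)/6 = 96/6 = 16
te_Task 3 = (6 + 4·9 + 18)/6 = 60/6 = 10
te_Task 4 = (3 + 4·8 + 13)/6 = 48/6 = 8
te_Task 5 = (2 + 4·5 + 8)/6 = 30/6 = 5

Forward pass:
ES_Task 1 = 0; EF_Task 1 = 8
ES_Task 2 = 0; EF_Task 2 = 16
ES_Task 3 = 0; EF_Task 3 = 10
ES_Task 4 = 10; EF_Task 4 = 10+8 = 18
ES_Task 5 = max(EF_Task 1=8, EF_Task 2=16, EF_Task 4=18) = 18; EF_Task 5 = 18+5 = 23
Expected project duration μ = 23 days. Critical path: Task 3 → Task 4 → Task 5.

Backward pass:
LF_Task 5 = 23; LS_Task 5 = 23−5 = 18
LF_Task 4 = LS_Task 5 = 18; LS_Task 4 = 18−8 = 10
LF_Task 3 = LS_Task 4 = 10; LS_Task 3 = 10−10 = 0
LF_Task 2 = LS_Task 5 = 18; LS_Task 2 = 18−16 = 2
LF_Task 1 = LS_Task 5 = 18; LS_Task 1 = 18−8 = 10
Slack_Task 1 = LS_Task 1 − ES_Task 1 = 10 − 0 = 10

10 days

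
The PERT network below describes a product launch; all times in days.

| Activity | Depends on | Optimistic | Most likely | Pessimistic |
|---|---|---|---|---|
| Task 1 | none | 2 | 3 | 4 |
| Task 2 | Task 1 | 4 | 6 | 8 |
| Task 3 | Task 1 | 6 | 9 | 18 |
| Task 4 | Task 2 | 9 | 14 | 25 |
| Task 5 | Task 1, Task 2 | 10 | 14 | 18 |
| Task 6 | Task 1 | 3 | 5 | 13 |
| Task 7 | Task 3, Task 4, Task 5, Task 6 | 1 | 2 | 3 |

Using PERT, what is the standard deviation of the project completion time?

2.79 days

te_Task 1 = (2 + 4·3 + 4)/6 = 18/6 = 3; σ²_Task 1 = ((4−2)/6)² = 0.111
te_Task 2 = (4 + 4·6 + 8)/6 = 36/6 = 6; σ²_Task 2 = ((8−4)/6)² = 0.444
te_Task 3 = (6 + 4·9 + 18)/6 = 60/6 = 10; σ²_Task 3 = ((18−6)/6)² = 4.000
te_Task 4 = (9 + 4·14 + 25)/6 = 90/6 = 15; σ²_Task 4 = ((25−9)/6)² = 7.111
te_Task 5 = (10 + 4·14 + 18)/6 = 84/6 = 14; σ²_Task 5 = ((18−10)/6)² = 1.778
te_Task 6 = (3 + 4·5 + 13)/6 = 36/6 = 6; σ²_Task 6 = ((13−3)/6)² = 2.778
te_Task 7 = (1 + 4·2 + 3)/6 = 12/6 = 2; σ²_Task 7 = ((3−1)/6)² = 0.111

Forward pass:
ES_Task 1 = 0; EF_Task 1 = 3
ES_Task 2 = 3; EF_Task 2 = 3+6 = 9
ES_Task 3 = 3; EF_Task 3 = 3+10 = 13
ES_Task 4 = 9; EF_Task 4 = 9+15 = 24
ES_Task 5 = max(EF_Task 1=3, EF_Task 2=9) = 9; EF_Task 5 = 9+14 = 23
ES_Task 6 = 3; EF_Task 6 = 3+6 = 9
ES_Task 7 = max(EF_Task 3=13, EF_Task 4=24, EF_Task 5=23, EF_Task 6=9) = 24; EF_Task 7 = 24+2 = 26
Expected project duration μ = 26 days. Critical path: Task 1 → Task 2 → Task 4 → Task 7.

Variance along critical path = 0.111 + 0.444 + 7.111 + 0.111 = 7.778
σ = √7.778 = 2.789 days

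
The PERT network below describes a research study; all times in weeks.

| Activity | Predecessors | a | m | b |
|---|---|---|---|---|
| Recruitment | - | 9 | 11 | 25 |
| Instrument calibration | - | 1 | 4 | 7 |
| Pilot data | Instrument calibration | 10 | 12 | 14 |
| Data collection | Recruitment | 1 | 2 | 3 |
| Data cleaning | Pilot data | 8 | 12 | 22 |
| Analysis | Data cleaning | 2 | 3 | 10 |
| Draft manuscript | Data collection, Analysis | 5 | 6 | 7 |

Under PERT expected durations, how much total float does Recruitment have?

te_Recruitment = (9 + 4·11 + 25)/6 = 78/6 = 13
te_Instrument calibration = (1 + 4·4 + 7)/6 = 24/6 = 4
te_Pilot data = (10 + 4·12 + 14)/6 = 72/6 = 12
te_Data collection = (1 + 4·2 + 3)/6 = 12/6 = 2
te_Data cleaning = (8 + 4·12 + 22)/6 = 78/6 = 13
te_Analysis = (2 + 4·3 + 10)/6 = 24/6 = 4
te_Draft manuscript = (5 + 4·6 + 7)/6 = 36/6 = 6

Forward pass:
ES_Recruitment = 0; EF_Recruitment = 13
ES_Instrument calibration = 0; EF_Instrument calibration = 4
ES_Pilot data = 4; EF_Pilot data = 4+12 = 16
ES_Data collection = 13; EF_Data collection = 13+2 = 15
ES_Data cleaning = 16; EF_Data cleaning = 16+13 = 29
ES_Analysis = 29; EF_Analysis = 29+4 = 33
ES_Draft manuscript = max(EF_Data collection=15, EF_Analysis=33) = 33; EF_Draft manuscript = 33+6 = 39
Expected project duration μ = 39 weeks. Critical path: Instrument calibration → Pilot data → Data cleaning → Analysis → Draft manuscript.

Backward pass:
LF_Draft manuscript = 39; LS_Draft manuscript = 39−6 = 33
LF_Analysis = LS_Draft manuscript = 33; LS_Analysis = 33−4 = 29
LF_Data cleaning = LS_Analysis = 29; LS_Data cleaning = 29−13 = 16
LF_Data collection = LS_Draft manuscript = 33; LS_Data collection = 33−2 = 31
LF_Pilot data = LS_Data cleaning = 16; LS_Pilot data = 16−12 = 4
LF_Instrument calibration = LS_Pilot data = 4; LS_Instrument calibration = 4−4 = 0
LF_Recruitment = LS_Data collection = 31; LS_Recruitment = 31−13 = 18
Slack_Recruitment = LS_Recruitment − ES_Recruitment = 18 − 0 = 18

18 weeks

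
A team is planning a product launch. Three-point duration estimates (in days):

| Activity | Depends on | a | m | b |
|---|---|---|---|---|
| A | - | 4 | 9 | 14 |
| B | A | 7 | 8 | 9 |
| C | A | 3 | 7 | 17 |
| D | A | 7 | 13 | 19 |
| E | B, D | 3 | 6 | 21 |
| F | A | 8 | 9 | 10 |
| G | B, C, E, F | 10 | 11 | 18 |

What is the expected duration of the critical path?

42 days

te_A = (4 + 4·9 + 14)/6 = 54/6 = 9
te_B = (7 + 4·8 + 9)/6 = 48/6 = 8
te_C = (3 + 4·7 + 17)/6 = 48/6 = 8
te_D = (7 + 4·13 + 19)/6 = 78/6 = 13
te_E = (3 + 4·6 + 21)/6 = 48/6 = 8
te_F = (8 + 4·9 + 10)/6 = 54/6 = 9
te_G = (10 + 4·11 + 18)/6 = 72/6 = 12

Forward pass:
ES_A = 0; EF_A = 9
ES_B = 9; EF_B = 9+8 = 17
ES_C = 9; EF_C = 9+8 = 17
ES_D = 9; EF_D = 9+13 = 22
ES_E = max(EF_B=17, EF_D=22) = 22; EF_E = 22+8 = 30
ES_F = 9; EF_F = 9+9 = 18
ES_G = max(EF_B=17, EF_C=17, EF_E=30, EF_F=18) = 30; EF_G = 30+12 = 42
Expected project duration μ = 42 days. Critical path: A → D → E → G.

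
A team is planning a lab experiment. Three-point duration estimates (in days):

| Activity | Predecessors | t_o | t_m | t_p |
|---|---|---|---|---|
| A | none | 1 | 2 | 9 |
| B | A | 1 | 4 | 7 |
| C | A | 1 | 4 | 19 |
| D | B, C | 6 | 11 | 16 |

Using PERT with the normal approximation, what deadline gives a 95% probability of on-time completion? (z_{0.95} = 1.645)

te_A = (1 + 4·2 + 9)/6 = 18/6 = 3; σ²_A = ((9−1)/6)² = 1.778
te_B = (1 + 4·4 + 7)/6 = 24/6 = 4; σ²_B = ((7−1)/6)² = 1.000
te_C = (1 + 4·4 + 19)/6 = 36/6 = 6; σ²_C = ((19−1)/6)² = 9.000
te_D = (6 + 4·11 + 16)/6 = 66/6 = 11; σ²_D = ((16−6)/6)² = 2.778

Forward pass:
ES_A = 0; EF_A = 3
ES_B = 3; EF_B = 3+4 = 7
ES_C = 3; EF_C = 3+6 = 9
ES_D = max(EF_B=7, EF_C=9) = 9; EF_D = 9+11 = 20
Expected project duration μ = 20 days. Critical path: A → C → D.

Variance along critical path = 1.778 + 9.000 + 2.778 = 13.556; σ = 3.682 days.
D = μ + z·σ = 20 + 1.645·3.682 = 26.1 days

26.1 days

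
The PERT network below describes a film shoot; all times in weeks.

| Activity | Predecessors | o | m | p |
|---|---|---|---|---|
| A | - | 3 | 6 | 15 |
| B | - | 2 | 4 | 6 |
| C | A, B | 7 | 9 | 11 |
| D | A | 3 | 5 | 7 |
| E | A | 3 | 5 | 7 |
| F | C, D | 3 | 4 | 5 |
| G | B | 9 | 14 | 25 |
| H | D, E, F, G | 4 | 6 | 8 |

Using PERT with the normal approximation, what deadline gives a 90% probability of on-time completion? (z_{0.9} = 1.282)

te_A = (3 + 4·6 + 15)/6 = 42/6 = 7; σ²_A = ((15−3)/6)² = 4.000
te_B = (2 + 4·4 + 6)/6 = 24/6 = 4; σ²_B = ((6−2)/6)² = 0.444
te_C = (7 + 4·9 + 11)/6 = 54/6 = 9; σ²_C = ((11−7)/6)² = 0.444
te_D = (3 + 4·5 + 7)/6 = 30/6 = 5; σ²_D = ((7−3)/6)² = 0.444
te_E = (3 + 4·5 + 7)/6 = 30/6 = 5; σ²_E = ((7−3)/6)² = 0.444
te_F = (3 + 4·4 + 5)/6 = 24/6 = 4; σ²_F = ((5−3)/6)² = 0.111
te_G = (9 + 4·14 + 25)/6 = 90/6 = 15; σ²_G = ((25−9)/6)² = 7.111
te_H = (4 + 4·6 + 8)/6 = 36/6 = 6; σ²_H = ((8−4)/6)² = 0.444

Forward pass:
ES_A = 0; EF_A = 7
ES_B = 0; EF_B = 4
ES_C = max(EF_A=7, EF_B=4) = 7; EF_C = 7+9 = 16
ES_D = 7; EF_D = 7+5 = 12
ES_E = 7; EF_E = 7+5 = 12
ES_F = max(EF_C=16, EF_D=12) = 16; EF_F = 16+4 = 20
ES_G = 4; EF_G = 4+15 = 19
ES_H = max(EF_D=12, EF_E=12, EF_F=20, EF_G=19) = 20; EF_H = 20+6 = 26
Expected project duration μ = 26 weeks. Critical path: A → C → F → H.

Variance along critical path = 4.000 + 0.444 + 0.111 + 0.444 = 5.000; σ = 2.236 weeks.
D = μ + z·σ = 26 + 1.282·2.236 = 28.9 weeks

28.9 weeks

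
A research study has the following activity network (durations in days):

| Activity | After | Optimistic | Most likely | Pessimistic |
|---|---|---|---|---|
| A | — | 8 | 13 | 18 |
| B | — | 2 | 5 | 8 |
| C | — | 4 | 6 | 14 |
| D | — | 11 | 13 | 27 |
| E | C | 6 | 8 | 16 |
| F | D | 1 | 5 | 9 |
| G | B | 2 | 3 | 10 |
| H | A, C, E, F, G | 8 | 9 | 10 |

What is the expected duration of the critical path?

29 days

te_A = (8 + 4·13 + 18)/6 = 78/6 = 13
te_B = (2 + 4·5 + 8)/6 = 30/6 = 5
te_C = (4 + 4·6 + 14)/6 = 42/6 = 7
te_D = (11 + 4·13 + 27)/6 = 90/6 = 15
te_E = (6 + 4·8 + 16)/6 = 54/6 = 9
te_F = (1 + 4·5 + 9)/6 = 30/6 = 5
te_G = (2 + 4·3 + 10)/6 = 24/6 = 4
te_H = (8 + 4·9 + 10)/6 = 54/6 = 9

Forward pass:
ES_A = 0; EF_A = 13
ES_B = 0; EF_B = 5
ES_C = 0; EF_C = 7
ES_D = 0; EF_D = 15
ES_E = 7; EF_E = 7+9 = 16
ES_F = 15; EF_F = 15+5 = 20
ES_G = 5; EF_G = 5+4 = 9
ES_H = max(EF_A=13, EF_C=7, EF_E=16, EF_F=20, EF_G=9) = 20; EF_H = 20+9 = 29
Expected project duration μ = 29 days. Critical path: D → F → H.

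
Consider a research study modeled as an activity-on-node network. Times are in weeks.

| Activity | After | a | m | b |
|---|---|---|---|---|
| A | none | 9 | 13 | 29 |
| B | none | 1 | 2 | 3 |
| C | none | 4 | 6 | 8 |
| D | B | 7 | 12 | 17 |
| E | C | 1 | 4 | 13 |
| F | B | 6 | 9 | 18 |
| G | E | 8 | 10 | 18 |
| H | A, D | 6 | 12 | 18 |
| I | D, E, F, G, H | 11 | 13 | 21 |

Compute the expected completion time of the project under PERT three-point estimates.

te_A = (9 + 4·13 + 29)/6 = 90/6 = 15
te_B = (1 + 4·2 + 3)/6 = 12/6 = 2
te_C = (4 + 4·6 + 8)/6 = 36/6 = 6
te_D = (7 + 4·12 + 17)/6 = 72/6 = 12
te_E = (1 + 4·4 + 13)/6 = 30/6 = 5
te_F = (6 + 4·9 + 18)/6 = 60/6 = 10
te_G = (8 + 4·10 + 18)/6 = 66/6 = 11
te_H = (6 + 4·12 + 18)/6 = 72/6 = 12
te_I = (11 + 4·13 + 21)/6 = 84/6 = 14

Forward pass:
ES_A = 0; EF_A = 15
ES_B = 0; EF_B = 2
ES_C = 0; EF_C = 6
ES_D = 2; EF_D = 2+12 = 14
ES_E = 6; EF_E = 6+5 = 11
ES_F = 2; EF_F = 2+10 = 12
ES_G = 11; EF_G = 11+11 = 22
ES_H = max(EF_A=15, EF_D=14) = 15; EF_H = 15+12 = 27
ES_I = max(EF_D=14, EF_E=11, EF_F=12, EF_G=22, EF_H=27) = 27; EF_I = 27+14 = 41
Expected project duration μ = 41 weeks. Critical path: A → H → I.

41 weeks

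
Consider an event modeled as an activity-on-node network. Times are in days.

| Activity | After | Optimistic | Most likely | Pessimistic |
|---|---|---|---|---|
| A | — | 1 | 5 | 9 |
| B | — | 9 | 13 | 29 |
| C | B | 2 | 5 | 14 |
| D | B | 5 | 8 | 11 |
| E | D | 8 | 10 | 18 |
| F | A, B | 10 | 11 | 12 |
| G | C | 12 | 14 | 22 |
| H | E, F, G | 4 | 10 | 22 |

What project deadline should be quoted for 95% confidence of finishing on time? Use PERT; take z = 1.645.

55.5 days

te_A = (1 + 4·5 + 9)/6 = 30/6 = 5; σ²_A = ((9−1)/6)² = 1.778
te_B = (9 + 4·13 + 29)/6 = 90/6 = 15; σ²_B = ((29−9)/6)² = 11.111
te_C = (2 + 4·5 + 14)/6 = 36/6 = 6; σ²_C = ((14−2)/6)² = 4.000
te_D = (5 + 4·8 + 11)/6 = 48/6 = 8; σ²_D = ((11−5)/6)² = 1.000
te_E = (8 + 4·10 + 18)/6 = 66/6 = 11; σ²_E = ((18−8)/6)² = 2.778
te_F = (10 + 4·11 + 12)/6 = 66/6 = 11; σ²_F = ((12−10)/6)² = 0.111
te_G = (12 + 4·14 + 22)/6 = 90/6 = 15; σ²_G = ((22−12)/6)² = 2.778
te_H = (4 + 4·10 + 22)/6 = 66/6 = 11; σ²_H = ((22−4)/6)² = 9.000

Forward pass:
ES_A = 0; EF_A = 5
ES_B = 0; EF_B = 15
ES_C = 15; EF_C = 15+6 = 21
ES_D = 15; EF_D = 15+8 = 23
ES_E = 23; EF_E = 23+11 = 34
ES_F = max(EF_A=5, EF_B=15) = 15; EF_F = 15+11 = 26
ES_G = 21; EF_G = 21+15 = 36
ES_H = max(EF_E=34, EF_F=26, EF_G=36) = 36; EF_H = 36+11 = 47
Expected project duration μ = 47 days. Critical path: B → C → G → H.

Variance along critical path = 11.111 + 4.000 + 2.778 + 9.000 = 26.889; σ = 5.185 days.
D = μ + z·σ = 47 + 1.645·5.185 = 55.5 days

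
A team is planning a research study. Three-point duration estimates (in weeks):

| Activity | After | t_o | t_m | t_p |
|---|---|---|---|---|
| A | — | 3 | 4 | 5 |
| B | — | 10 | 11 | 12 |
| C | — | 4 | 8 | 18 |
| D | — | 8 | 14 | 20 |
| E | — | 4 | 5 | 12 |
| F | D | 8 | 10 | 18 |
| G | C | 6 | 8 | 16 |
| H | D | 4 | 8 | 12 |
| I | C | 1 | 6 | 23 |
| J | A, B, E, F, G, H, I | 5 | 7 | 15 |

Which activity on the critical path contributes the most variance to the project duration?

D

te_A = (3 + 4·4 + 5)/6 = 24/6 = 4; σ²_A = ((5−3)/6)² = 0.111
te_B = (10 + 4·11 + 12)/6 = 66/6 = 11; σ²_B = ((12−10)/6)² = 0.111
te_C = (4 + 4·8 + 18)/6 = 54/6 = 9; σ²_C = ((18−4)/6)² = 5.444
te_D = (8 + 4·14 + 20)/6 = 84/6 = 14; σ²_D = ((20−8)/6)² = 4.000
te_E = (4 + 4·5 + 12)/6 = 36/6 = 6; σ²_E = ((12−4)/6)² = 1.778
te_F = (8 + 4·10 + 18)/6 = 66/6 = 11; σ²_F = ((18−8)/6)² = 2.778
te_G = (6 + 4·8 + 16)/6 = 54/6 = 9; σ²_G = ((16−6)/6)² = 2.778
te_H = (4 + 4·8 + 12)/6 = 48/6 = 8; σ²_H = ((12−4)/6)² = 1.778
te_I = (1 + 4·6 + 23)/6 = 48/6 = 8; σ²_I = ((23−1)/6)² = 13.444
te_J = (5 + 4·7 + 15)/6 = 48/6 = 8; σ²_J = ((15−5)/6)² = 2.778

Forward pass:
ES_A = 0; EF_A = 4
ES_B = 0; EF_B = 11
ES_C = 0; EF_C = 9
ES_D = 0; EF_D = 14
ES_E = 0; EF_E = 6
ES_F = 14; EF_F = 14+11 = 25
ES_G = 9; EF_G = 9+9 = 18
ES_H = 14; EF_H = 14+8 = 22
ES_I = 9; EF_I = 9+8 = 17
ES_J = max(EF_A=4, EF_B=11, EF_E=6, EF_F=25, EF_G=18, EF_H=22, EF_I=17) = 25; EF_J = 25+8 = 33
Expected project duration μ = 33 weeks. Critical path: D → F → J.

Variances on critical path: σ²_D=4.000, σ²_F=2.778, σ²_J=2.778.
Largest is σ²_D = 4.000.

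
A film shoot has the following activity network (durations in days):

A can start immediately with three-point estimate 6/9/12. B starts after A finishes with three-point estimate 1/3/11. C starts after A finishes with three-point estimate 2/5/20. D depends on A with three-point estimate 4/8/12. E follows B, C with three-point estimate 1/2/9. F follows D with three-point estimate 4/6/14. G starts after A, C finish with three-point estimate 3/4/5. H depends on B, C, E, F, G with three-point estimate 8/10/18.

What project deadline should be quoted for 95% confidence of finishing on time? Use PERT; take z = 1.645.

te_A = (6 + 4·9 + 12)/6 = 54/6 = 9; σ²_A = ((12−6)/6)² = 1.000
te_B = (1 + 4·3 + 11)/6 = 24/6 = 4; σ²_B = ((11−1)/6)² = 2.778
te_C = (2 + 4·5 + 20)/6 = 42/6 = 7; σ²_C = ((20−2)/6)² = 9.000
te_D = (4 + 4·8 + 12)/6 = 48/6 = 8; σ²_D = ((12−4)/6)² = 1.778
te_E = (1 + 4·2 + 9)/6 = 18/6 = 3; σ²_E = ((9−1)/6)² = 1.778
te_F = (4 + 4·6 + 14)/6 = 42/6 = 7; σ²_F = ((14−4)/6)² = 2.778
te_G = (3 + 4·4 + 5)/6 = 24/6 = 4; σ²_G = ((5−3)/6)² = 0.111
te_H = (8 + 4·10 + 18)/6 = 66/6 = 11; σ²_H = ((18−8)/6)² = 2.778

Forward pass:
ES_A = 0; EF_A = 9
ES_B = 9; EF_B = 9+4 = 13
ES_C = 9; EF_C = 9+7 = 16
ES_D = 9; EF_D = 9+8 = 17
ES_E = max(EF_B=13, EF_C=16) = 16; EF_E = 16+3 = 19
ES_F = 17; EF_F = 17+7 = 24
ES_G = max(EF_A=9, EF_C=16) = 16; EF_G = 16+4 = 20
ES_H = max(EF_B=13, EF_C=16, EF_E=19, EF_F=24, EF_G=20) = 24; EF_H = 24+11 = 35
Expected project duration μ = 35 days. Critical path: A → D → F → H.

Variance along critical path = 1.000 + 1.778 + 2.778 + 2.778 = 8.333; σ = 2.887 days.
D = μ + z·σ = 35 + 1.645·2.887 = 39.7 days

39.7 days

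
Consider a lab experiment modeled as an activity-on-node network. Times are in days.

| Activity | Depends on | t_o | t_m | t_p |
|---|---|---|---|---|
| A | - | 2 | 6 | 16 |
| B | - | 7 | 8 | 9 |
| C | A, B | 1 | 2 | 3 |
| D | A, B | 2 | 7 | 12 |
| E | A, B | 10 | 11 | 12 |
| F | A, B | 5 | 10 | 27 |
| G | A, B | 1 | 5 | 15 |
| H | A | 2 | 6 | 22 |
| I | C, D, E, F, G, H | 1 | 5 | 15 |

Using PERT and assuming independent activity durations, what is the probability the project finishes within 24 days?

te_A = (2 + 4·6 + 16)/6 = 42/6 = 7; σ²_A = ((16−2)/6)² = 5.444
te_B = (7 + 4·8 + 9)/6 = 48/6 = 8; σ²_B = ((9−7)/6)² = 0.111
te_C = (1 + 4·2 + 3)/6 = 12/6 = 2; σ²_C = ((3−1)/6)² = 0.111
te_D = (2 + 4·7 + 12)/6 = 42/6 = 7; σ²_D = ((12−2)/6)² = 2.778
te_E = (10 + 4·11 + 12)/6 = 66/6 = 11; σ²_E = ((12−10)/6)² = 0.111
te_F = (5 + 4·10 + 27)/6 = 72/6 = 12; σ²_F = ((27−5)/6)² = 13.444
te_G = (1 + 4·5 + 15)/6 = 36/6 = 6; σ²_G = ((15−1)/6)² = 5.444
te_H = (2 + 4·6 + 22)/6 = 48/6 = 8; σ²_H = ((22−2)/6)² = 11.111
te_I = (1 + 4·5 + 15)/6 = 36/6 = 6; σ²_I = ((15−1)/6)² = 5.444

Forward pass:
ES_A = 0; EF_A = 7
ES_B = 0; EF_B = 8
ES_C = max(EF_A=7, EF_B=8) = 8; EF_C = 8+2 = 10
ES_D = max(EF_A=7, EF_B=8) = 8; EF_D = 8+7 = 15
ES_E = max(EF_A=7, EF_B=8) = 8; EF_E = 8+11 = 19
ES_F = max(EF_A=7, EF_B=8) = 8; EF_F = 8+12 = 20
ES_G = max(EF_A=7, EF_B=8) = 8; EF_G = 8+6 = 14
ES_H = 7; EF_H = 7+8 = 15
ES_I = max(EF_C=10, EF_D=15, EF_E=19, EF_F=20, EF_G=14, EF_H=15) = 20; EF_I = 20+6 = 26
Expected project duration μ = 26 days. Critical path: B → F → I.

Variance along critical path = 0.111 + 13.444 + 5.444 = 19.000; σ = √19.000 = 4.359 days.
Z = (24 − 26) / 4.359 = -0.459
P(T ≤ 24) = Φ(-0.459) ≈ 0.323

0.323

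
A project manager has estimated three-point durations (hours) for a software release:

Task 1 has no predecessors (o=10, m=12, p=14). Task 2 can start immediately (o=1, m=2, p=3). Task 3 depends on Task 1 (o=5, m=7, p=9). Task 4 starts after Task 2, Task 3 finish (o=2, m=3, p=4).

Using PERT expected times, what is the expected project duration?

22 hours

te_Task 1 = (10 + 4·12 + 14)/6 = 72/6 = 12
te_Task 2 = (1 + 4·2 + 3)/6 = 12/6 = 2
te_Task 3 = (5 + 4·7 + 9)/6 = 42/6 = 7
te_Task 4 = (2 + 4·3 + 4)/6 = 18/6 = 3

Forward pass:
ES_Task 1 = 0; EF_Task 1 = 12
ES_Task 2 = 0; EF_Task 2 = 2
ES_Task 3 = 12; EF_Task 3 = 12+7 = 19
ES_Task 4 = max(EF_Task 2=2, EF_Task 3=19) = 19; EF_Task 4 = 19+3 = 22
Expected project duration μ = 22 hours. Critical path: Task 1 → Task 3 → Task 4.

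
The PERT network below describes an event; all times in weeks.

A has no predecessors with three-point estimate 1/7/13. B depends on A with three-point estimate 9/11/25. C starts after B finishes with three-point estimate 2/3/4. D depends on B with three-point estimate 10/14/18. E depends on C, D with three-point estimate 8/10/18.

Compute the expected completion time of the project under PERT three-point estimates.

45 weeks

te_A = (1 + 4·7 + 13)/6 = 42/6 = 7
te_B = (9 + 4·11 + 25)/6 = 78/6 = 13
te_C = (2 + 4·3 + 4)/6 = 18/6 = 3
te_D = (10 + 4·14 + 18)/6 = 84/6 = 14
te_E = (8 + 4·10 + 18)/6 = 66/6 = 11

Forward pass:
ES_A = 0; EF_A = 7
ES_B = 7; EF_B = 7+13 = 20
ES_C = 20; EF_C = 20+3 = 23
ES_D = 20; EF_D = 20+14 = 34
ES_E = max(EF_C=23, EF_D=34) = 34; EF_E = 34+11 = 45
Expected project duration μ = 45 weeks. Critical path: A → B → D → E.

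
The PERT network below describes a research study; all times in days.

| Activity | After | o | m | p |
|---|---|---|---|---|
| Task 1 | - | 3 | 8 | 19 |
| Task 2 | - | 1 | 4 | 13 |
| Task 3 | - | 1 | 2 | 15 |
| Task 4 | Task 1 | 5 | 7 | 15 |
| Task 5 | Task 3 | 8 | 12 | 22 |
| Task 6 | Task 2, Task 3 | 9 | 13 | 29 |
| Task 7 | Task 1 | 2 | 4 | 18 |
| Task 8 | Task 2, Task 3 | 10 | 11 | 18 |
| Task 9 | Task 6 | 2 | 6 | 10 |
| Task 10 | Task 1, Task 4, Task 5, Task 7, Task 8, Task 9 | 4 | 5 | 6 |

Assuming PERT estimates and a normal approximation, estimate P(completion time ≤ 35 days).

0.834

te_Task 1 = (3 + 4·8 + 19)/6 = 54/6 = 9; σ²_Task 1 = ((19−3)/6)² = 7.111
te_Task 2 = (1 + 4·4 + 13)/6 = 30/6 = 5; σ²_Task 2 = ((13−1)/6)² = 4.000
te_Task 3 = (1 + 4·2 + 15)/6 = 24/6 = 4; σ²_Task 3 = ((15−1)/6)² = 5.444
te_Task 4 = (5 + 4·7 + 15)/6 = 48/6 = 8; σ²_Task 4 = ((15−5)/6)² = 2.778
te_Task 5 = (8 + 4·12 + 22)/6 = 78/6 = 13; σ²_Task 5 = ((22−8)/6)² = 5.444
te_Task 6 = (9 + 4·13 + 29)/6 = 90/6 = 15; σ²_Task 6 = ((29−9)/6)² = 11.111
te_Task 7 = (2 + 4·4 + 18)/6 = 36/6 = 6; σ²_Task 7 = ((18−2)/6)² = 7.111
te_Task 8 = (10 + 4·11 + 18)/6 = 72/6 = 12; σ²_Task 8 = ((18−10)/6)² = 1.778
te_Task 9 = (2 + 4·6 + 10)/6 = 36/6 = 6; σ²_Task 9 = ((10−2)/6)² = 1.778
te_Task 10 = (4 + 4·5 + 6)/6 = 30/6 = 5; σ²_Task 10 = ((6−4)/6)² = 0.111

Forward pass:
ES_Task 1 = 0; EF_Task 1 = 9
ES_Task 2 = 0; EF_Task 2 = 5
ES_Task 3 = 0; EF_Task 3 = 4
ES_Task 4 = 9; EF_Task 4 = 9+8 = 17
ES_Task 5 = 4; EF_Task 5 = 4+13 = 17
ES_Task 6 = max(EF_Task 2=5, EF_Task 3=4) = 5; EF_Task 6 = 5+15 = 20
ES_Task 7 = 9; EF_Task 7 = 9+6 = 15
ES_Task 8 = max(EF_Task 2=5, EF_Task 3=4) = 5; EF_Task 8 = 5+12 = 17
ES_Task 9 = 20; EF_Task 9 = 20+6 = 26
ES_Task 10 = max(EF_Task 1=9, EF_Task 4=17, EF_Task 5=17, EF_Task 7=15, EF_Task 8=17, EF_Task 9=26) = 26; EF_Task 10 = 26+5 = 31
Expected project duration μ = 31 days. Critical path: Task 2 → Task 6 → Task 9 → Task 10.

Variance along critical path = 4.000 + 11.111 + 1.778 + 0.111 = 17.000; σ = √17.000 = 4.123 days.
Z = (35 − 31) / 4.123 = 0.970
P(T ≤ 35) = Φ(0.970) ≈ 0.834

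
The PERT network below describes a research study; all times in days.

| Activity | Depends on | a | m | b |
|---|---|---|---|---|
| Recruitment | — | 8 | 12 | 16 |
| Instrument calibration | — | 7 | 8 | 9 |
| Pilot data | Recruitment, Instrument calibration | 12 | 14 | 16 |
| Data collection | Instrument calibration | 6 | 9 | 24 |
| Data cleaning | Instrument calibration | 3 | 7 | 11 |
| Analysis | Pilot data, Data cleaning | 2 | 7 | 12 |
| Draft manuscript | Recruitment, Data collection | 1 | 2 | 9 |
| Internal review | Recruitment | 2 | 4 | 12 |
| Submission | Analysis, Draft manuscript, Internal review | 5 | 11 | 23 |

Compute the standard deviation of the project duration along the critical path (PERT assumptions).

3.74 days

te_Recruitment = (8 + 4·12 + 16)/6 = 72/6 = 12; σ²_Recruitment = ((16−8)/6)² = 1.778
te_Instrument calibration = (7 + 4·8 + 9)/6 = 48/6 = 8; σ²_Instrument calibration = ((9−7)/6)² = 0.111
te_Pilot data = (12 + 4·14 + 16)/6 = 84/6 = 14; σ²_Pilot data = ((16−12)/6)² = 0.444
te_Data collection = (6 + 4·9 + 24)/6 = 66/6 = 11; σ²_Data collection = ((24−6)/6)² = 9.000
te_Data cleaning = (3 + 4·7 + 11)/6 = 42/6 = 7; σ²_Data cleaning = ((11−3)/6)² = 1.778
te_Analysis = (2 + 4·7 + 12)/6 = 42/6 = 7; σ²_Analysis = ((12−2)/6)² = 2.778
te_Draft manuscript = (1 + 4·2 + 9)/6 = 18/6 = 3; σ²_Draft manuscript = ((9−1)/6)² = 1.778
te_Internal review = (2 + 4·4 + 12)/6 = 30/6 = 5; σ²_Internal review = ((12−2)/6)² = 2.778
te_Submission = (5 + 4·11 + 23)/6 = 72/6 = 12; σ²_Submission = ((23−5)/6)² = 9.000

Forward pass:
ES_Recruitment = 0; EF_Recruitment = 12
ES_Instrument calibration = 0; EF_Instrument calibration = 8
ES_Pilot data = max(EF_Recruitment=12, EF_Instrument calibration=8) = 12; EF_Pilot data = 12+14 = 26
ES_Data collection = 8; EF_Data collection = 8+11 = 19
ES_Data cleaning = 8; EF_Data cleaning = 8+7 = 15
ES_Analysis = max(EF_Pilot data=26, EF_Data cleaning=15) = 26; EF_Analysis = 26+7 = 33
ES_Draft manuscript = max(EF_Recruitment=12, EF_Data collection=19) = 19; EF_Draft manuscript = 19+3 = 22
ES_Internal review = 12; EF_Internal review = 12+5 = 17
ES_Submission = max(EF_Analysis=33, EF_Draft manuscript=22, EF_Internal review=17) = 33; EF_Submission = 33+12 = 45
Expected project duration μ = 45 days. Critical path: Recruitment → Pilot data → Analysis → Submission.

Variance along critical path = 1.778 + 0.444 + 2.778 + 9.000 = 14.000
σ = √14.000 = 3.742 days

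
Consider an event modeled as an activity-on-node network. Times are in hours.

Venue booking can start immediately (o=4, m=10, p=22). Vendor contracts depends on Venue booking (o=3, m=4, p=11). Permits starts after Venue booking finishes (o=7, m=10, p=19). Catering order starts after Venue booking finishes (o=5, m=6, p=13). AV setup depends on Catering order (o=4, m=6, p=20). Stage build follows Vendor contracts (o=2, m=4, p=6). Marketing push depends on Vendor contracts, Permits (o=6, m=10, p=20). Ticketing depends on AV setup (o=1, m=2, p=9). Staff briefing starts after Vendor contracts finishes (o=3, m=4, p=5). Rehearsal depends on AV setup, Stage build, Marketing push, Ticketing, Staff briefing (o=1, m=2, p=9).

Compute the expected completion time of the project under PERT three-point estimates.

36 hours

te_Venue booking = (4 + 4·10 + 22)/6 = 66/6 = 11
te_Vendor contracts = (3 + 4·4 + 11)/6 = 30/6 = 5
te_Permits = (7 + 4·10 + 19)/6 = 66/6 = 11
te_Catering order = (5 + 4·6 + 13)/6 = 42/6 = 7
te_AV setup = (4 + 4·6 + 20)/6 = 48/6 = 8
te_Stage build = (2 + 4·4 + 6)/6 = 24/6 = 4
te_Marketing push = (6 + 4·10 + 20)/6 = 66/6 = 11
te_Ticketing = (1 + 4·2 + 9)/6 = 18/6 = 3
te_Staff briefing = (3 + 4·4 + 5)/6 = 24/6 = 4
te_Rehearsal = (1 + 4·2 + 9)/6 = 18/6 = 3

Forward pass:
ES_Venue booking = 0; EF_Venue booking = 11
ES_Vendor contracts = 11; EF_Vendor contracts = 11+5 = 16
ES_Permits = 11; EF_Permits = 11+11 = 22
ES_Catering order = 11; EF_Catering order = 11+7 = 18
ES_AV setup = 18; EF_AV setup = 18+8 = 26
ES_Stage build = 16; EF_Stage build = 16+4 = 20
ES_Marketing push = max(EF_Vendor contracts=16, EF_Permits=22) = 22; EF_Marketing push = 22+11 = 33
ES_Ticketing = 26; EF_Ticketing = 26+3 = 29
ES_Staff briefing = 16; EF_Staff briefing = 16+4 = 20
ES_Rehearsal = max(EF_AV setup=26, EF_Stage build=20, EF_Marketing push=33, EF_Ticketing=29, EF_Staff briefing=20) = 33; EF_Rehearsal = 33+3 = 36
Expected project duration μ = 36 hours. Critical path: Venue booking → Permits → Marketing push → Rehearsal.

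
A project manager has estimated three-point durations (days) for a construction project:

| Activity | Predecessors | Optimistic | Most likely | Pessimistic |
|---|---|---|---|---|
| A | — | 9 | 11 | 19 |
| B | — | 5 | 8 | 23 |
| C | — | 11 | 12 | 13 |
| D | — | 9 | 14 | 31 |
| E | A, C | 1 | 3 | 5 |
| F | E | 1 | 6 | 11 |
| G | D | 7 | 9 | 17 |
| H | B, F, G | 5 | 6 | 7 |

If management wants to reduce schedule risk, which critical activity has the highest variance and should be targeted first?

te_A = (9 + 4·11 + 19)/6 = 72/6 = 12; σ²_A = ((19−9)/6)² = 2.778
te_B = (5 + 4·8 + 23)/6 = 60/6 = 10; σ²_B = ((23−5)/6)² = 9.000
te_C = (11 + 4·12 + 13)/6 = 72/6 = 12; σ²_C = ((13−11)/6)² = 0.111
te_D = (9 + 4·14 + 31)/6 = 96/6 = 16; σ²_D = ((31−9)/6)² = 13.444
te_E = (1 + 4·3 + 5)/6 = 18/6 = 3; σ²_E = ((5−1)/6)² = 0.444
te_F = (1 + 4·6 + 11)/6 = 36/6 = 6; σ²_F = ((11−1)/6)² = 2.778
te_G = (7 + 4·9 + 17)/6 = 60/6 = 10; σ²_G = ((17−7)/6)² = 2.778
te_H = (5 + 4·6 + 7)/6 = 36/6 = 6; σ²_H = ((7−5)/6)² = 0.111

Forward pass:
ES_A = 0; EF_A = 12
ES_B = 0; EF_B = 10
ES_C = 0; EF_C = 12
ES_D = 0; EF_D = 16
ES_E = max(EF_A=12, EF_C=12) = 12; EF_E = 12+3 = 15
ES_F = 15; EF_F = 15+6 = 21
ES_G = 16; EF_G = 16+10 = 26
ES_H = max(EF_B=10, EF_F=21, EF_G=26) = 26; EF_H = 26+6 = 32
Expected project duration μ = 32 days. Critical path: D → G → H.

Variances on critical path: σ²_D=13.444, σ²_G=2.778, σ²_H=0.111.
Largest is σ²_D = 13.444.

D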